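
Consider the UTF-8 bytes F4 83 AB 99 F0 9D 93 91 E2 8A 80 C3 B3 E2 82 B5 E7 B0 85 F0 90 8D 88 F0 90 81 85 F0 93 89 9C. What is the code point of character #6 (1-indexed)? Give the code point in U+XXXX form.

U+7C05

Offset 0: leading byte 0xF4 = 11110100 → 4-byte char #1 = F4 83 AB 99.
Offset 4: leading byte 0xF0 = 11110000 → 4-byte char #2 = F0 9D 93 91.
Offset 8: leading byte 0xE2 = 11100010 → 3-byte char #3 = E2 8A 80.
Offset 11: leading byte 0xC3 = 11000011 → 2-byte char #4 = C3 B3.
Offset 13: leading byte 0xE2 = 11100010 → 3-byte char #5 = E2 82 B5.
Offset 16: leading byte 0xE7 = 11100111 → 3-byte char #6 = E7 B0 85.
Leading byte 0xE7 = 11100111 matches 1110xxxx → 3-byte sequence.
Byte 1: 0xE7 = 11100111, payload 0111 (4 bits).
Byte 2: 0xB0 = 10110000 (10xxxxxx ✓), payload 110000.
Byte 3: 0x85 = 10000101 (10xxxxxx ✓), payload 000101.
Concatenate: 0111110000000101 = 0x7C05 (16 bits → U+7C05).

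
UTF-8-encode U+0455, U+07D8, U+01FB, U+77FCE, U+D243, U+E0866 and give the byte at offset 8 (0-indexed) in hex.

U+0455 → 2-byte form D1 95 at offsets 0–1.
U+07D8 → 2-byte form DF 98 at offsets 2–3.
U+01FB → 2-byte form C7 BB at offsets 4–5.
U+77FCE → 4-byte form F1 B7 BF 8E at offsets 6–9.
Offset 8 falls in char 4's range; it's byte 3 of F1 B7 BF 8E = 0xBF.

0xBF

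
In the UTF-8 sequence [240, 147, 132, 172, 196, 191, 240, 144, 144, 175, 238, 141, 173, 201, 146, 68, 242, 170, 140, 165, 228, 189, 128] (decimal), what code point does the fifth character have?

U+0252

Offset 0: leading byte 0xF0 = 11110000 → 4-byte char #1 = F0 93 84 AC.
Offset 4: leading byte 0xC4 = 11000100 → 2-byte char #2 = C4 BF.
Offset 6: leading byte 0xF0 = 11110000 → 4-byte char #3 = F0 90 90 AF.
Offset 10: leading byte 0xEE = 11101110 → 3-byte char #4 = EE 8D AD.
Offset 13: leading byte 0xC9 = 11001001 → 2-byte char #5 = C9 92.
Leading byte 0xC9 = 11001001 matches 110xxxxx → 2-byte sequence.
Byte 1: 0xC9 = 11001001, payload 01001 (5 bits).
Byte 2: 0x92 = 10010010 (10xxxxxx ✓), payload 010010.
Concatenate: 01001010010 = 0x252 (11 bits → U+0252).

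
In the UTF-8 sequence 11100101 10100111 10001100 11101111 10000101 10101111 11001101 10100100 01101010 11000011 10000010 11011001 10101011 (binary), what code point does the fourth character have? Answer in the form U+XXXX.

U+006A

Offset 0: leading byte 0xE5 = 11100101 → 3-byte char #1 = E5 A7 8C.
Offset 3: leading byte 0xEF = 11101111 → 3-byte char #2 = EF 85 AF.
Offset 6: leading byte 0xCD = 11001101 → 2-byte char #3 = CD A4.
Offset 8: leading byte 0x6A = 01101010 → 1-byte char #4 = 6A.
Leading byte 0x6A = 01101010 matches 0xxxxxxx → 1-byte sequence.
Byte 1: 0x6A = 01101010, payload 1101010 (7 bits).
Concatenate: 1101010 = 0x6A (7 bits → U+006A).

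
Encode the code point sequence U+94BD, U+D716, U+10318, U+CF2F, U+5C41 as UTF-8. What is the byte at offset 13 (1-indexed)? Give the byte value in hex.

0xAF

1-indexed offset 13 is 0-indexed offset 12.
U+94BD → 3-byte form E9 92 BD at offsets 0–2.
U+D716 → 3-byte form ED 9C 96 at offsets 3–5.
U+10318 → 4-byte form F0 90 8C 98 at offsets 6–9.
U+CF2F → 3-byte form EC BC AF at offsets 10–12.
Offset 12 falls in char 4's range; it's byte 3 of EC BC AF = 0xAF.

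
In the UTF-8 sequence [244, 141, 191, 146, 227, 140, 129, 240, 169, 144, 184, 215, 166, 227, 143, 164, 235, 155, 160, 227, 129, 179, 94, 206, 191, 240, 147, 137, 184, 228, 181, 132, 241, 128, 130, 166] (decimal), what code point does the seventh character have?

U+3073

Offset 0: leading byte 0xF4 = 11110100 → 4-byte char #1 = F4 8D BF 92.
Offset 4: leading byte 0xE3 = 11100011 → 3-byte char #2 = E3 8C 81.
Offset 7: leading byte 0xF0 = 11110000 → 4-byte char #3 = F0 A9 90 B8.
Offset 11: leading byte 0xD7 = 11010111 → 2-byte char #4 = D7 A6.
Offset 13: leading byte 0xE3 = 11100011 → 3-byte char #5 = E3 8F A4.
Offset 16: leading byte 0xEB = 11101011 → 3-byte char #6 = EB 9B A0.
Offset 19: leading byte 0xE3 = 11100011 → 3-byte char #7 = E3 81 B3.
Leading byte 0xE3 = 11100011 matches 1110xxxx → 3-byte sequence.
Byte 1: 0xE3 = 11100011, payload 0011 (4 bits).
Byte 2: 0x81 = 10000001 (10xxxxxx ✓), payload 000001.
Byte 3: 0xB3 = 10110011 (10xxxxxx ✓), payload 110011.
Concatenate: 0011000001110011 = 0x3073 (16 bits → U+3073).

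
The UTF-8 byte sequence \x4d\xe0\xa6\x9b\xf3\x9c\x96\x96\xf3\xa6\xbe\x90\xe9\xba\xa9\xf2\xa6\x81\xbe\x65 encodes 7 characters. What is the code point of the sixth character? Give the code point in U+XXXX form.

Offset 0: leading byte 0x4D = 01001101 → 1-byte char #1 = 4D.
Offset 1: leading byte 0xE0 = 11100000 → 3-byte char #2 = E0 A6 9B.
Offset 4: leading byte 0xF3 = 11110011 → 4-byte char #3 = F3 9C 96 96.
Offset 8: leading byte 0xF3 = 11110011 → 4-byte char #4 = F3 A6 BE 90.
Offset 12: leading byte 0xE9 = 11101001 → 3-byte char #5 = E9 BA A9.
Offset 15: leading byte 0xF2 = 11110010 → 4-byte char #6 = F2 A6 81 BE.
Leading byte 0xF2 = 11110010 matches 11110xxx → 4-byte sequence.
Byte 1: 0xF2 = 11110010, payload 010 (3 bits).
Byte 2: 0xA6 = 10100110 (10xxxxxx ✓), payload 100110.
Byte 3: 0x81 = 10000001 (10xxxxxx ✓), payload 000001.
Byte 4: 0xBE = 10111110 (10xxxxxx ✓), payload 111110.
Concatenate: 010100110000001111110 = 0xA607E (21 bits → U+A607E).

U+A607E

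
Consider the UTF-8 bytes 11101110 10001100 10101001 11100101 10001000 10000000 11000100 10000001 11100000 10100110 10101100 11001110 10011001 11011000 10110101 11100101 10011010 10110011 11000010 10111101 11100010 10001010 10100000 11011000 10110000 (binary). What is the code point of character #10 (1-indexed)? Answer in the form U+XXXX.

U+0630

Offset 0: leading byte 0xEE = 11101110 → 3-byte char #1 = EE 8C A9.
Offset 3: leading byte 0xE5 = 11100101 → 3-byte char #2 = E5 88 80.
Offset 6: leading byte 0xC4 = 11000100 → 2-byte char #3 = C4 81.
Offset 8: leading byte 0xE0 = 11100000 → 3-byte char #4 = E0 A6 AC.
Offset 11: leading byte 0xCE = 11001110 → 2-byte char #5 = CE 99.
Offset 13: leading byte 0xD8 = 11011000 → 2-byte char #6 = D8 B5.
Offset 15: leading byte 0xE5 = 11100101 → 3-byte char #7 = E5 9A B3.
Offset 18: leading byte 0xC2 = 11000010 → 2-byte char #8 = C2 BD.
Offset 20: leading byte 0xE2 = 11100010 → 3-byte char #9 = E2 8A A0.
Offset 23: leading byte 0xD8 = 11011000 → 2-byte char #10 = D8 B0.
Leading byte 0xD8 = 11011000 matches 110xxxxx → 2-byte sequence.
Byte 1: 0xD8 = 11011000, payload 11000 (5 bits).
Byte 2: 0xB0 = 10110000 (10xxxxxx ✓), payload 110000.
Concatenate: 11000110000 = 0x630 (11 bits → U+0630).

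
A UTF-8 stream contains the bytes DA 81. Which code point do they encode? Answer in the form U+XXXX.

Leading byte 0xDA = 11011010 matches 110xxxxx → 2-byte sequence.
Byte 1: 0xDA = 11011010, payload 11010 (5 bits).
Byte 2: 0x81 = 10000001 (10xxxxxx ✓), payload 000001.
Concatenate: 11010000001 = 0x681 (11 bits → U+0681).

U+0681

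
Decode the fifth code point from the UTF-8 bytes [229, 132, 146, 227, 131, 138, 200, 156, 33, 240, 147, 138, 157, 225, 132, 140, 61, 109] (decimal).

Offset 0: leading byte 0xE5 = 11100101 → 3-byte char #1 = E5 84 92.
Offset 3: leading byte 0xE3 = 11100011 → 3-byte char #2 = E3 83 8A.
Offset 6: leading byte 0xC8 = 11001000 → 2-byte char #3 = C8 9C.
Offset 8: leading byte 0x21 = 00100001 → 1-byte char #4 = 21.
Offset 9: leading byte 0xF0 = 11110000 → 4-byte char #5 = F0 93 8A 9D.
Leading byte 0xF0 = 11110000 matches 11110xxx → 4-byte sequence.
Byte 1: 0xF0 = 11110000, payload 000 (3 bits).
Byte 2: 0x93 = 10010011 (10xxxxxx ✓), payload 010011.
Byte 3: 0x8A = 10001010 (10xxxxxx ✓), payload 001010.
Byte 4: 0x9D = 10011101 (10xxxxxx ✓), payload 011101.
Concatenate: 000010011001010011101 = 0x1329D (21 bits → U+1329D).

U+1329D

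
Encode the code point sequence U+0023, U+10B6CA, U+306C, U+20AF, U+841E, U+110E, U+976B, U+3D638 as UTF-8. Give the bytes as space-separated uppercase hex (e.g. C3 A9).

U+0023: 1-byte form → 23.
U+10B6CA: 4-byte form → F4 8B 9B 8A.
U+306C: 3-byte form → E3 81 AC.
U+20AF: 3-byte form → E2 82 AF.
U+841E: 3-byte form → E8 90 9E.
U+110E: 3-byte form → E1 84 8E.
U+976B: 3-byte form → E9 9D AB.
U+3D638: 4-byte form → F0 BD 98 B8.
Concatenated (24 bytes): 23 F4 8B 9B 8A E3 81 AC E2 82 AF E8 90 9E E1 84 8E E9 9D AB F0 BD 98 B8.

23 F4 8B 9B 8A E3 81 AC E2 82 AF E8 90 9E E1 84 8E E9 9D AB F0 BD 98 B8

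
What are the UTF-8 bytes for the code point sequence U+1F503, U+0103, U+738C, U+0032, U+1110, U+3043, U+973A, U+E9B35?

U+1F503: 4-byte form → F0 9F 94 83.
U+0103: 2-byte form → C4 83.
U+738C: 3-byte form → E7 8E 8C.
U+0032: 1-byte form → 32.
U+1110: 3-byte form → E1 84 90.
U+3043: 3-byte form → E3 81 83.
U+973A: 3-byte form → E9 9C BA.
U+E9B35: 4-byte form → F3 A9 AC B5.
Concatenated (23 bytes): F0 9F 94 83 C4 83 E7 8E 8C 32 E1 84 90 E3 81 83 E9 9C BA F3 A9 AC B5.

F0 9F 94 83 C4 83 E7 8E 8C 32 E1 84 90 E3 81 83 E9 9C BA F3 A9 AC B5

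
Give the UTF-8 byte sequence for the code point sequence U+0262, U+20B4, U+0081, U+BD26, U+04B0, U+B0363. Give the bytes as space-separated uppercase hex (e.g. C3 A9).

U+0262: 2-byte form → C9 A2.
U+20B4: 3-byte form → E2 82 B4.
U+0081: 2-byte form → C2 81.
U+BD26: 3-byte form → EB B4 A6.
U+04B0: 2-byte form → D2 B0.
U+B0363: 4-byte form → F2 B0 8D A3.
Concatenated (16 bytes): C9 A2 E2 82 B4 C2 81 EB B4 A6 D2 B0 F2 B0 8D A3.

C9 A2 E2 82 B4 C2 81 EB B4 A6 D2 B0 F2 B0 8D A3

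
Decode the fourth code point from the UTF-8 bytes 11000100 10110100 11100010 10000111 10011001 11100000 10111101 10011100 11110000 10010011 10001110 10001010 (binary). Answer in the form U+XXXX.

U+1338A

Offset 0: leading byte 0xC4 = 11000100 → 2-byte char #1 = C4 B4.
Offset 2: leading byte 0xE2 = 11100010 → 3-byte char #2 = E2 87 99.
Offset 5: leading byte 0xE0 = 11100000 → 3-byte char #3 = E0 BD 9C.
Offset 8: leading byte 0xF0 = 11110000 → 4-byte char #4 = F0 93 8E 8A.
Leading byte 0xF0 = 11110000 matches 11110xxx → 4-byte sequence.
Byte 1: 0xF0 = 11110000, payload 000 (3 bits).
Byte 2: 0x93 = 10010011 (10xxxxxx ✓), payload 010011.
Byte 3: 0x8E = 10001110 (10xxxxxx ✓), payload 001110.
Byte 4: 0x8A = 10001010 (10xxxxxx ✓), payload 001010.
Concatenate: 000010011001110001010 = 0x1338A (21 bits → U+1338A).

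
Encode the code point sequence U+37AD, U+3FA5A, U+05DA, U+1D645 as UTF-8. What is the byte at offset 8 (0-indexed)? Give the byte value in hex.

0x9A

U+37AD → 3-byte form E3 9E AD at offsets 0–2.
U+3FA5A → 4-byte form F0 BF A9 9A at offsets 3–6.
U+05DA → 2-byte form D7 9A at offsets 7–8.
Offset 8 falls in char 3's range; it's byte 2 of D7 9A = 0x9A.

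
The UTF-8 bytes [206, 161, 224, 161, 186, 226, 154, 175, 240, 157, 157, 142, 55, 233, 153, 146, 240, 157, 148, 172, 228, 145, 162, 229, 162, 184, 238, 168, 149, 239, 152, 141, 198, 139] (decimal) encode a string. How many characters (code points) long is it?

Byte at offset 0: 0xCE = 11001110 → 2-byte char (#1). Advance 2.
Byte at offset 2: 0xE0 = 11100000 → 3-byte char (#2). Advance 3.
Byte at offset 5: 0xE2 = 11100010 → 3-byte char (#3). Advance 3.
Byte at offset 8: 0xF0 = 11110000 → 4-byte char (#4). Advance 4.
Byte at offset 12: 0x37 = 00110111 → 1-byte char (#5). Advance 1.
Byte at offset 13: 0xE9 = 11101001 → 3-byte char (#6). Advance 3.
Byte at offset 16: 0xF0 = 11110000 → 4-byte char (#7). Advance 4.
Byte at offset 20: 0xE4 = 11100100 → 3-byte char (#8). Advance 3.
Byte at offset 23: 0xE5 = 11100101 → 3-byte char (#9). Advance 3.
Byte at offset 26: 0xEE = 11101110 → 3-byte char (#10). Advance 3.
Byte at offset 29: 0xEF = 11101111 → 3-byte char (#11). Advance 3.
Byte at offset 32: 0xC6 = 11000110 → 2-byte char (#12). Advance 2.
Reached end at offset 34 after 12 code points.

12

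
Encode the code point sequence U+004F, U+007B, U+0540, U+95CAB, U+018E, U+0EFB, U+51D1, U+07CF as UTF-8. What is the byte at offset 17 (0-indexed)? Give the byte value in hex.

U+004F → 1-byte form 4F at offsets 0–0.
U+007B → 1-byte form 7B at offsets 1–1.
U+0540 → 2-byte form D5 80 at offsets 2–3.
U+95CAB → 4-byte form F2 95 B2 AB at offsets 4–7.
U+018E → 2-byte form C6 8E at offsets 8–9.
U+0EFB → 3-byte form E0 BB BB at offsets 10–12.
U+51D1 → 3-byte form E5 87 91 at offsets 13–15.
U+07CF → 2-byte form DF 8F at offsets 16–17.
Offset 17 falls in char 8's range; it's byte 2 of DF 8F = 0x8F.

0x8F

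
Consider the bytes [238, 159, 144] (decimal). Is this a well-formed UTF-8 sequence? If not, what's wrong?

valid

Leading byte 0xEE = 11101110 → 3-byte form.
Continuation bytes 0x9F=10011111, 0x90=10010000 all match 10xxxxxx.
Decoded value 0xE7D0 is ≥ 0x800 (shortest form) and not a surrogate.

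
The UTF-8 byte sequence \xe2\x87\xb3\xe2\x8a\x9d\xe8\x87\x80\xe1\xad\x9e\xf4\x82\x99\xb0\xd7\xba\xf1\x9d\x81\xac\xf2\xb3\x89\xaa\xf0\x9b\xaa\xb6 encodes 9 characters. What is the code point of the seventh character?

U+5D06C

Offset 0: leading byte 0xE2 = 11100010 → 3-byte char #1 = E2 87 B3.
Offset 3: leading byte 0xE2 = 11100010 → 3-byte char #2 = E2 8A 9D.
Offset 6: leading byte 0xE8 = 11101000 → 3-byte char #3 = E8 87 80.
Offset 9: leading byte 0xE1 = 11100001 → 3-byte char #4 = E1 AD 9E.
Offset 12: leading byte 0xF4 = 11110100 → 4-byte char #5 = F4 82 99 B0.
Offset 16: leading byte 0xD7 = 11010111 → 2-byte char #6 = D7 BA.
Offset 18: leading byte 0xF1 = 11110001 → 4-byte char #7 = F1 9D 81 AC.
Leading byte 0xF1 = 11110001 matches 11110xxx → 4-byte sequence.
Byte 1: 0xF1 = 11110001, payload 001 (3 bits).
Byte 2: 0x9D = 10011101 (10xxxxxx ✓), payload 011101.
Byte 3: 0x81 = 10000001 (10xxxxxx ✓), payload 000001.
Byte 4: 0xAC = 10101100 (10xxxxxx ✓), payload 101100.
Concatenate: 001011101000001101100 = 0x5D06C (21 bits → U+5D06C).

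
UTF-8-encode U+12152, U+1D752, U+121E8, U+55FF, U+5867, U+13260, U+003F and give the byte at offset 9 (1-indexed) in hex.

1-indexed offset 9 is 0-indexed offset 8.
U+12152 → 4-byte form F0 92 85 92 at offsets 0–3.
U+1D752 → 4-byte form F0 9D 9D 92 at offsets 4–7.
U+121E8 → 4-byte form F0 92 87 A8 at offsets 8–11.
Offset 8 falls in char 3's range; it's byte 1 of F0 92 87 A8 = 0xF0.

0xF0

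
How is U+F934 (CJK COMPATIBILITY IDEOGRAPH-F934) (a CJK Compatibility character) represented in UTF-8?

U+F934 = 0xF934 = 63796 decimal. In range U+0800–U+FFFF → 3-byte form: 1110xxxx 10xxxxxx 10xxxxxx.
Binary (16 bits): 1111100100110100.
Split 4+6+6: 1111 | 100100 | 110100.
Byte 1: 11101111 = 0xEF.
Byte 2: 10100100 = 0xA4.
Byte 3: 10110100 = 0xB4.

EF A4 B4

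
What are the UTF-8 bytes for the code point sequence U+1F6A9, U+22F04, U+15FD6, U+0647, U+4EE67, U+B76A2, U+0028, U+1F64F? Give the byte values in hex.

F0 9F 9A A9 F0 A2 BC 84 F0 95 BF 96 D9 87 F1 8E B9 A7 F2 B7 9A A2 28 F0 9F 99 8F

U+1F6A9: 4-byte form → F0 9F 9A A9.
U+22F04: 4-byte form → F0 A2 BC 84.
U+15FD6: 4-byte form → F0 95 BF 96.
U+0647: 2-byte form → D9 87.
U+4EE67: 4-byte form → F1 8E B9 A7.
U+B76A2: 4-byte form → F2 B7 9A A2.
U+0028: 1-byte form → 28.
U+1F64F: 4-byte form → F0 9F 99 8F.
Concatenated (27 bytes): F0 9F 9A A9 F0 A2 BC 84 F0 95 BF 96 D9 87 F1 8E B9 A7 F2 B7 9A A2 28 F0 9F 99 8F.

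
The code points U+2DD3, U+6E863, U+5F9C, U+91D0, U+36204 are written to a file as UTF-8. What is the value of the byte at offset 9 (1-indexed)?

1-indexed offset 9 is 0-indexed offset 8.
U+2DD3 → 3-byte form E2 B7 93 at offsets 0–2.
U+6E863 → 4-byte form F1 AE A1 A3 at offsets 3–6.
U+5F9C → 3-byte form E5 BE 9C at offsets 7–9.
Offset 8 falls in char 3's range; it's byte 2 of E5 BE 9C = 0xBE.

0xBE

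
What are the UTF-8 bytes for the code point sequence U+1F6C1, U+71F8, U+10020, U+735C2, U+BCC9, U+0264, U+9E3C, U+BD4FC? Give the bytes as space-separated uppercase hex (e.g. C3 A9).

U+1F6C1: 4-byte form → F0 9F 9B 81.
U+71F8: 3-byte form → E7 87 B8.
U+10020: 4-byte form → F0 90 80 A0.
U+735C2: 4-byte form → F1 B3 97 82.
U+BCC9: 3-byte form → EB B3 89.
U+0264: 2-byte form → C9 A4.
U+9E3C: 3-byte form → E9 B8 BC.
U+BD4FC: 4-byte form → F2 BD 93 BC.
Concatenated (27 bytes): F0 9F 9B 81 E7 87 B8 F0 90 80 A0 F1 B3 97 82 EB B3 89 C9 A4 E9 B8 BC F2 BD 93 BC.

F0 9F 9B 81 E7 87 B8 F0 90 80 A0 F1 B3 97 82 EB B3 89 C9 A4 E9 B8 BC F2 BD 93 BC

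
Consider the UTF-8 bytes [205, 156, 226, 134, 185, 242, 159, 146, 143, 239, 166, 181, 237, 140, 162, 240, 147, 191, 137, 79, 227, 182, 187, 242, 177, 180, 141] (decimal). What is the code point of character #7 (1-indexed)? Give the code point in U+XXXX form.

U+004F

Offset 0: leading byte 0xCD = 11001101 → 2-byte char #1 = CD 9C.
Offset 2: leading byte 0xE2 = 11100010 → 3-byte char #2 = E2 86 B9.
Offset 5: leading byte 0xF2 = 11110010 → 4-byte char #3 = F2 9F 92 8F.
Offset 9: leading byte 0xEF = 11101111 → 3-byte char #4 = EF A6 B5.
Offset 12: leading byte 0xED = 11101101 → 3-byte char #5 = ED 8C A2.
Offset 15: leading byte 0xF0 = 11110000 → 4-byte char #6 = F0 93 BF 89.
Offset 19: leading byte 0x4F = 01001111 → 1-byte char #7 = 4F.
Leading byte 0x4F = 01001111 matches 0xxxxxxx → 1-byte sequence.
Byte 1: 0x4F = 01001111, payload 1001111 (7 bits).
Concatenate: 1001111 = 0x4F (7 bits → U+004F).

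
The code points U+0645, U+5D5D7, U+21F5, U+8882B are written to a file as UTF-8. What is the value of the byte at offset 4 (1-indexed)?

0x9D

1-indexed offset 4 is 0-indexed offset 3.
U+0645 → 2-byte form D9 85 at offsets 0–1.
U+5D5D7 → 4-byte form F1 9D 97 97 at offsets 2–5.
Offset 3 falls in char 2's range; it's byte 2 of F1 9D 97 97 = 0x9D.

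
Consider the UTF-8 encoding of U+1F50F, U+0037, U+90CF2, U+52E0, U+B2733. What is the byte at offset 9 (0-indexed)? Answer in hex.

0xE5

U+1F50F → 4-byte form F0 9F 94 8F at offsets 0–3.
U+0037 → 1-byte form 37 at offsets 4–4.
U+90CF2 → 4-byte form F2 90 B3 B2 at offsets 5–8.
U+52E0 → 3-byte form E5 8B A0 at offsets 9–11.
Offset 9 falls in char 4's range; it's byte 1 of E5 8B A0 = 0xE5.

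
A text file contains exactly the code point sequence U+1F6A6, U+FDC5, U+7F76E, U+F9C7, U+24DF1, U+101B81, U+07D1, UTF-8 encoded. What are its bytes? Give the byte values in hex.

U+1F6A6: 4-byte form → F0 9F 9A A6.
U+FDC5: 3-byte form → EF B7 85.
U+7F76E: 4-byte form → F1 BF 9D AE.
U+F9C7: 3-byte form → EF A7 87.
U+24DF1: 4-byte form → F0 A4 B7 B1.
U+101B81: 4-byte form → F4 81 AE 81.
U+07D1: 2-byte form → DF 91.
Concatenated (24 bytes): F0 9F 9A A6 EF B7 85 F1 BF 9D AE EF A7 87 F0 A4 B7 B1 F4 81 AE 81 DF 91.

F0 9F 9A A6 EF B7 85 F1 BF 9D AE EF A7 87 F0 A4 B7 B1 F4 81 AE 81 DF 91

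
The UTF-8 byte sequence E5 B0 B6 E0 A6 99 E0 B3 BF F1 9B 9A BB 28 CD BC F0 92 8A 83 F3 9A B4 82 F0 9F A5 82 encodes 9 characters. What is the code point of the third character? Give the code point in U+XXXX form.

U+0CFF

Offset 0: leading byte 0xE5 = 11100101 → 3-byte char #1 = E5 B0 B6.
Offset 3: leading byte 0xE0 = 11100000 → 3-byte char #2 = E0 A6 99.
Offset 6: leading byte 0xE0 = 11100000 → 3-byte char #3 = E0 B3 BF.
Leading byte 0xE0 = 11100000 matches 1110xxxx → 3-byte sequence.
Byte 1: 0xE0 = 11100000, payload 0000 (4 bits).
Byte 2: 0xB3 = 10110011 (10xxxxxx ✓), payload 110011.
Byte 3: 0xBF = 10111111 (10xxxxxx ✓), payload 111111.
Concatenate: 0000110011111111 = 0xCFF (16 bits → U+0CFF).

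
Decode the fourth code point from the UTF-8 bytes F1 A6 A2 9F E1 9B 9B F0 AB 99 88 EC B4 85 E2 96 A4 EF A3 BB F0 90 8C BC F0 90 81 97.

U+CD05

Offset 0: leading byte 0xF1 = 11110001 → 4-byte char #1 = F1 A6 A2 9F.
Offset 4: leading byte 0xE1 = 11100001 → 3-byte char #2 = E1 9B 9B.
Offset 7: leading byte 0xF0 = 11110000 → 4-byte char #3 = F0 AB 99 88.
Offset 11: leading byte 0xEC = 11101100 → 3-byte char #4 = EC B4 85.
Leading byte 0xEC = 11101100 matches 1110xxxx → 3-byte sequence.
Byte 1: 0xEC = 11101100, payload 1100 (4 bits).
Byte 2: 0xB4 = 10110100 (10xxxxxx ✓), payload 110100.
Byte 3: 0x85 = 10000101 (10xxxxxx ✓), payload 000101.
Concatenate: 1100110100000101 = 0xCD05 (16 bits → U+CD05).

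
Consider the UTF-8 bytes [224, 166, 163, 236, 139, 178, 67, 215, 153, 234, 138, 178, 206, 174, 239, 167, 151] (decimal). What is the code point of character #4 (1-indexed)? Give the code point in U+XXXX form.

Offset 0: leading byte 0xE0 = 11100000 → 3-byte char #1 = E0 A6 A3.
Offset 3: leading byte 0xEC = 11101100 → 3-byte char #2 = EC 8B B2.
Offset 6: leading byte 0x43 = 01000011 → 1-byte char #3 = 43.
Offset 7: leading byte 0xD7 = 11010111 → 2-byte char #4 = D7 99.
Leading byte 0xD7 = 11010111 matches 110xxxxx → 2-byte sequence.
Byte 1: 0xD7 = 11010111, payload 10111 (5 bits).
Byte 2: 0x99 = 10011001 (10xxxxxx ✓), payload 011001.
Concatenate: 10111011001 = 0x5D9 (11 bits → U+05D9).

U+05D9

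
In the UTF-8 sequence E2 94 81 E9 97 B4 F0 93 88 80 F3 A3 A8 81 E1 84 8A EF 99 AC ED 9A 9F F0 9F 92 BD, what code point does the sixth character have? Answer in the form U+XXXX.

Offset 0: leading byte 0xE2 = 11100010 → 3-byte char #1 = E2 94 81.
Offset 3: leading byte 0xE9 = 11101001 → 3-byte char #2 = E9 97 B4.
Offset 6: leading byte 0xF0 = 11110000 → 4-byte char #3 = F0 93 88 80.
Offset 10: leading byte 0xF3 = 11110011 → 4-byte char #4 = F3 A3 A8 81.
Offset 14: leading byte 0xE1 = 11100001 → 3-byte char #5 = E1 84 8A.
Offset 17: leading byte 0xEF = 11101111 → 3-byte char #6 = EF 99 AC.
Leading byte 0xEF = 11101111 matches 1110xxxx → 3-byte sequence.
Byte 1: 0xEF = 11101111, payload 1111 (4 bits).
Byte 2: 0x99 = 10011001 (10xxxxxx ✓), payload 011001.
Byte 3: 0xAC = 10101100 (10xxxxxx ✓), payload 101100.
Concatenate: 1111011001101100 = 0xF66C (16 bits → U+F66C).

U+F66C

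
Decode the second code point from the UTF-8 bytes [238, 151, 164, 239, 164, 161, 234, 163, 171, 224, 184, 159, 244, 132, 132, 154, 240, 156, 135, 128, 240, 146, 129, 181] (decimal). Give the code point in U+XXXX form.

Offset 0: leading byte 0xEE = 11101110 → 3-byte char #1 = EE 97 A4.
Offset 3: leading byte 0xEF = 11101111 → 3-byte char #2 = EF A4 A1.
Leading byte 0xEF = 11101111 matches 1110xxxx → 3-byte sequence.
Byte 1: 0xEF = 11101111, payload 1111 (4 bits).
Byte 2: 0xA4 = 10100100 (10xxxxxx ✓), payload 100100.
Byte 3: 0xA1 = 10100001 (10xxxxxx ✓), payload 100001.
Concatenate: 1111100100100001 = 0xF921 (16 bits → U+F921).

U+F921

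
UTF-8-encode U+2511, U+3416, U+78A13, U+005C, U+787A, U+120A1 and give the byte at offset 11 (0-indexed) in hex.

U+2511 → 3-byte form E2 94 91 at offsets 0–2.
U+3416 → 3-byte form E3 90 96 at offsets 3–5.
U+78A13 → 4-byte form F1 B8 A8 93 at offsets 6–9.
U+005C → 1-byte form 5C at offsets 10–10.
U+787A → 3-byte form E7 A1 BA at offsets 11–13.
Offset 11 falls in char 5's range; it's byte 1 of E7 A1 BA = 0xE7.

0xE7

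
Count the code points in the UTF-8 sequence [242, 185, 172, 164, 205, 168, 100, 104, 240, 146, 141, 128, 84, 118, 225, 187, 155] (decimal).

Byte at offset 0: 0xF2 = 11110010 → 4-byte char (#1). Advance 4.
Byte at offset 4: 0xCD = 11001101 → 2-byte char (#2). Advance 2.
Byte at offset 6: 0x64 = 01100100 → 1-byte char (#3). Advance 1.
Byte at offset 7: 0x68 = 01101000 → 1-byte char (#4). Advance 1.
Byte at offset 8: 0xF0 = 11110000 → 4-byte char (#5). Advance 4.
Byte at offset 12: 0x54 = 01010100 → 1-byte char (#6). Advance 1.
Byte at offset 13: 0x76 = 01110110 → 1-byte char (#7). Advance 1.
Byte at offset 14: 0xE1 = 11100001 → 3-byte char (#8). Advance 3.
Reached end at offset 17 after 8 code points.

8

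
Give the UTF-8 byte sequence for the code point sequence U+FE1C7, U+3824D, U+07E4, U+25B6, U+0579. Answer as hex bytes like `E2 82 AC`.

F3 BE 87 87 F0 B8 89 8D DF A4 E2 96 B6 D5 B9

U+FE1C7: 4-byte form → F3 BE 87 87.
U+3824D: 4-byte form → F0 B8 89 8D.
U+07E4: 2-byte form → DF A4.
U+25B6: 3-byte form → E2 96 B6.
U+0579: 2-byte form → D5 B9.
Concatenated (15 bytes): F3 BE 87 87 F0 B8 89 8D DF A4 E2 96 B6 D5 B9.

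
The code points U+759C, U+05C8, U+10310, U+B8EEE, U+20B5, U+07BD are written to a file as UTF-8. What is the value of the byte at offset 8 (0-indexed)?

U+759C → 3-byte form E7 96 9C at offsets 0–2.
U+05C8 → 2-byte form D7 88 at offsets 3–4.
U+10310 → 4-byte form F0 90 8C 90 at offsets 5–8.
Offset 8 falls in char 3's range; it's byte 4 of F0 90 8C 90 = 0x90.

0x90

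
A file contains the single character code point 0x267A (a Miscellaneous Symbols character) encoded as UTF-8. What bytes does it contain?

U+267A = 0x267A = 9850 decimal. In range U+0800–U+FFFF → 3-byte form: 1110xxxx 10xxxxxx 10xxxxxx.
Binary (16 bits): 0010011001111010.
Split 4+6+6: 0010 | 011001 | 111010.
Byte 1: 11100010 = 0xE2.
Byte 2: 10011001 = 0x99.
Byte 3: 10111010 = 0xBA.

E2 99 BA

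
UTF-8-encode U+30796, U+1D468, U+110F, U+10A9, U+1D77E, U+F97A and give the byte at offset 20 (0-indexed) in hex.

U+30796 → 4-byte form F0 B0 9E 96 at offsets 0–3.
U+1D468 → 4-byte form F0 9D 91 A8 at offsets 4–7.
U+110F → 3-byte form E1 84 8F at offsets 8–10.
U+10A9 → 3-byte form E1 82 A9 at offsets 11–13.
U+1D77E → 4-byte form F0 9D 9D BE at offsets 14–17.
U+F97A → 3-byte form EF A5 BA at offsets 18–20.
Offset 20 falls in char 6's range; it's byte 3 of EF A5 BA = 0xBA.

0xBA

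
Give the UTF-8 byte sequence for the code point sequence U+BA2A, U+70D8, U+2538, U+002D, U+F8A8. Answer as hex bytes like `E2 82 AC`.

EB A8 AA E7 83 98 E2 94 B8 2D EF A2 A8

U+BA2A: 3-byte form → EB A8 AA.
U+70D8: 3-byte form → E7 83 98.
U+2538: 3-byte form → E2 94 B8.
U+002D: 1-byte form → 2D.
U+F8A8: 3-byte form → EF A2 A8.
Concatenated (13 bytes): EB A8 AA E7 83 98 E2 94 B8 2D EF A2 A8.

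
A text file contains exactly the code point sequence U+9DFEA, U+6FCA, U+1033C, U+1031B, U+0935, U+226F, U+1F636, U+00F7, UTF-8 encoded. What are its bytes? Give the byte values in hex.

U+9DFEA: 4-byte form → F2 9D BF AA.
U+6FCA: 3-byte form → E6 BF 8A.
U+1033C: 4-byte form → F0 90 8C BC.
U+1031B: 4-byte form → F0 90 8C 9B.
U+0935: 3-byte form → E0 A4 B5.
U+226F: 3-byte form → E2 89 AF.
U+1F636: 4-byte form → F0 9F 98 B6.
U+00F7: 2-byte form → C3 B7.
Concatenated (27 bytes): F2 9D BF AA E6 BF 8A F0 90 8C BC F0 90 8C 9B E0 A4 B5 E2 89 AF F0 9F 98 B6 C3 B7.

F2 9D BF AA E6 BF 8A F0 90 8C BC F0 90 8C 9B E0 A4 B5 E2 89 AF F0 9F 98 B6 C3 B7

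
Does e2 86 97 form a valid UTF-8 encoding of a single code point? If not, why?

Leading byte 0xE2 = 11100010 → 3-byte form.
Continuation bytes 0x86=10000110, 0x97=10010111 all match 10xxxxxx.
Decoded value 0x2197 is ≥ 0x800 (shortest form) and not a surrogate.

valid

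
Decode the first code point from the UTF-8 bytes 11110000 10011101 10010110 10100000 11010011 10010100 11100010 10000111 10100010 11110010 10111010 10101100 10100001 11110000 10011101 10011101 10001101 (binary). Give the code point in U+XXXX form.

U+1D5A0

Offset 0: leading byte 0xF0 = 11110000 → 4-byte char #1 = F0 9D 96 A0.
Leading byte 0xF0 = 11110000 matches 11110xxx → 4-byte sequence.
Byte 1: 0xF0 = 11110000, payload 000 (3 bits).
Byte 2: 0x9D = 10011101 (10xxxxxx ✓), payload 011101.
Byte 3: 0x96 = 10010110 (10xxxxxx ✓), payload 010110.
Byte 4: 0xA0 = 10100000 (10xxxxxx ✓), payload 100000.
Concatenate: 000011101010110100000 = 0x1D5A0 (21 bits → U+1D5A0).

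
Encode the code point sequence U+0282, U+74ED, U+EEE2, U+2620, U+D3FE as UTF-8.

U+0282: 2-byte form → CA 82.
U+74ED: 3-byte form → E7 93 AD.
U+EEE2: 3-byte form → EE BB A2.
U+2620: 3-byte form → E2 98 A0.
U+D3FE: 3-byte form → ED 8F BE.
Concatenated (14 bytes): CA 82 E7 93 AD EE BB A2 E2 98 A0 ED 8F BE.

CA 82 E7 93 AD EE BB A2 E2 98 A0 ED 8F BE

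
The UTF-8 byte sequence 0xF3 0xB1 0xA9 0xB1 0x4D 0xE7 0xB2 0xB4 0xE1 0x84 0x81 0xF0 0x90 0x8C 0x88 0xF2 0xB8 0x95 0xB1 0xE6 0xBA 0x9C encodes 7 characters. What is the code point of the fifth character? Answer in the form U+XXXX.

U+10308

Offset 0: leading byte 0xF3 = 11110011 → 4-byte char #1 = F3 B1 A9 B1.
Offset 4: leading byte 0x4D = 01001101 → 1-byte char #2 = 4D.
Offset 5: leading byte 0xE7 = 11100111 → 3-byte char #3 = E7 B2 B4.
Offset 8: leading byte 0xE1 = 11100001 → 3-byte char #4 = E1 84 81.
Offset 11: leading byte 0xF0 = 11110000 → 4-byte char #5 = F0 90 8C 88.
Leading byte 0xF0 = 11110000 matches 11110xxx → 4-byte sequence.
Byte 1: 0xF0 = 11110000, payload 000 (3 bits).
Byte 2: 0x90 = 10010000 (10xxxxxx ✓), payload 010000.
Byte 3: 0x8C = 10001100 (10xxxxxx ✓), payload 001100.
Byte 4: 0x88 = 10001000 (10xxxxxx ✓), payload 001000.
Concatenate: 000010000001100001000 = 0x10308 (21 bits → U+10308).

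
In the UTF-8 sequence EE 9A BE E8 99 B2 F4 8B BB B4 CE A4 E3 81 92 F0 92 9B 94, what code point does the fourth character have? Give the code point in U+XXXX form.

U+03A4

Offset 0: leading byte 0xEE = 11101110 → 3-byte char #1 = EE 9A BE.
Offset 3: leading byte 0xE8 = 11101000 → 3-byte char #2 = E8 99 B2.
Offset 6: leading byte 0xF4 = 11110100 → 4-byte char #3 = F4 8B BB B4.
Offset 10: leading byte 0xCE = 11001110 → 2-byte char #4 = CE A4.
Leading byte 0xCE = 11001110 matches 110xxxxx → 2-byte sequence.
Byte 1: 0xCE = 11001110, payload 01110 (5 bits).
Byte 2: 0xA4 = 10100100 (10xxxxxx ✓), payload 100100.
Concatenate: 01110100100 = 0x3A4 (11 bits → U+03A4).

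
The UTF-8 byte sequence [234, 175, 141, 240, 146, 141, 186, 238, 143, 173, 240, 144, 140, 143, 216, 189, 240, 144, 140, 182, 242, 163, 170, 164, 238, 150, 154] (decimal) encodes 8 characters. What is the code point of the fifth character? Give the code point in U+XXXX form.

U+063D

Offset 0: leading byte 0xEA = 11101010 → 3-byte char #1 = EA AF 8D.
Offset 3: leading byte 0xF0 = 11110000 → 4-byte char #2 = F0 92 8D BA.
Offset 7: leading byte 0xEE = 11101110 → 3-byte char #3 = EE 8F AD.
Offset 10: leading byte 0xF0 = 11110000 → 4-byte char #4 = F0 90 8C 8F.
Offset 14: leading byte 0xD8 = 11011000 → 2-byte char #5 = D8 BD.
Leading byte 0xD8 = 11011000 matches 110xxxxx → 2-byte sequence.
Byte 1: 0xD8 = 11011000, payload 11000 (5 bits).
Byte 2: 0xBD = 10111101 (10xxxxxx ✓), payload 111101.
Concatenate: 11000111101 = 0x63D (11 bits → U+063D).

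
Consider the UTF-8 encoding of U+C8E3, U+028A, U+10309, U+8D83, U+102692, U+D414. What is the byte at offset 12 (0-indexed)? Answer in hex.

U+C8E3 → 3-byte form EC A3 A3 at offsets 0–2.
U+028A → 2-byte form CA 8A at offsets 3–4.
U+10309 → 4-byte form F0 90 8C 89 at offsets 5–8.
U+8D83 → 3-byte form E8 B6 83 at offsets 9–11.
U+102692 → 4-byte form F4 82 9A 92 at offsets 12–15.
Offset 12 falls in char 5's range; it's byte 1 of F4 82 9A 92 = 0xF4.

0xF4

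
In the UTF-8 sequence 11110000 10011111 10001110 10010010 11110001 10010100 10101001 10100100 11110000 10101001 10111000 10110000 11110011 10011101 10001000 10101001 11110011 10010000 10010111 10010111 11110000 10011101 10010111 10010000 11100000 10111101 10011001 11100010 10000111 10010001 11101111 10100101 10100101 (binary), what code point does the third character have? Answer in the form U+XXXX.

Offset 0: leading byte 0xF0 = 11110000 → 4-byte char #1 = F0 9F 8E 92.
Offset 4: leading byte 0xF1 = 11110001 → 4-byte char #2 = F1 94 A9 A4.
Offset 8: leading byte 0xF0 = 11110000 → 4-byte char #3 = F0 A9 B8 B0.
Leading byte 0xF0 = 11110000 matches 11110xxx → 4-byte sequence.
Byte 1: 0xF0 = 11110000, payload 000 (3 bits).
Byte 2: 0xA9 = 10101001 (10xxxxxx ✓), payload 101001.
Byte 3: 0xB8 = 10111000 (10xxxxxx ✓), payload 111000.
Byte 4: 0xB0 = 10110000 (10xxxxxx ✓), payload 110000.
Concatenate: 000101001111000110000 = 0x29E30 (21 bits → U+29E30).

U+29E30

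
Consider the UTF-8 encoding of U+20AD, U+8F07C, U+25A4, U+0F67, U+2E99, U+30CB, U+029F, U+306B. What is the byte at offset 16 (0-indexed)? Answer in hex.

0xE3

U+20AD → 3-byte form E2 82 AD at offsets 0–2.
U+8F07C → 4-byte form F2 8F 81 BC at offsets 3–6.
U+25A4 → 3-byte form E2 96 A4 at offsets 7–9.
U+0F67 → 3-byte form E0 BD A7 at offsets 10–12.
U+2E99 → 3-byte form E2 BA 99 at offsets 13–15.
U+30CB → 3-byte form E3 83 8B at offsets 16–18.
Offset 16 falls in char 6's range; it's byte 1 of E3 83 8B = 0xE3.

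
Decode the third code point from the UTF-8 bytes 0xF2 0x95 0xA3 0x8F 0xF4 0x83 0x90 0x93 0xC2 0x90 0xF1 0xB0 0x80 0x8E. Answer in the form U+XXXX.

Offset 0: leading byte 0xF2 = 11110010 → 4-byte char #1 = F2 95 A3 8F.
Offset 4: leading byte 0xF4 = 11110100 → 4-byte char #2 = F4 83 90 93.
Offset 8: leading byte 0xC2 = 11000010 → 2-byte char #3 = C2 90.
Leading byte 0xC2 = 11000010 matches 110xxxxx → 2-byte sequence.
Byte 1: 0xC2 = 11000010, payload 00010 (5 bits).
Byte 2: 0x90 = 10010000 (10xxxxxx ✓), payload 010000.
Concatenate: 00010010000 = 0x90 (11 bits → U+0090).

U+0090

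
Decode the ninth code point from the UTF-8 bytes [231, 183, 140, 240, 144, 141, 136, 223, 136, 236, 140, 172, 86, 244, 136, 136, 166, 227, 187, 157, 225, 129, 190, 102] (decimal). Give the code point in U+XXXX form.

U+0066

Offset 0: leading byte 0xE7 = 11100111 → 3-byte char #1 = E7 B7 8C.
Offset 3: leading byte 0xF0 = 11110000 → 4-byte char #2 = F0 90 8D 88.
Offset 7: leading byte 0xDF = 11011111 → 2-byte char #3 = DF 88.
Offset 9: leading byte 0xEC = 11101100 → 3-byte char #4 = EC 8C AC.
Offset 12: leading byte 0x56 = 01010110 → 1-byte char #5 = 56.
Offset 13: leading byte 0xF4 = 11110100 → 4-byte char #6 = F4 88 88 A6.
Offset 17: leading byte 0xE3 = 11100011 → 3-byte char #7 = E3 BB 9D.
Offset 20: leading byte 0xE1 = 11100001 → 3-byte char #8 = E1 81 BE.
Offset 23: leading byte 0x66 = 01100110 → 1-byte char #9 = 66.
Leading byte 0x66 = 01100110 matches 0xxxxxxx → 1-byte sequence.
Byte 1: 0x66 = 01100110, payload 1100110 (7 bits).
Concatenate: 1100110 = 0x66 (7 bits → U+0066).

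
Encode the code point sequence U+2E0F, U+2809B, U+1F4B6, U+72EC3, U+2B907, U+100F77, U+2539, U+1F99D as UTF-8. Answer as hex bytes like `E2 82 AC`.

E2 B8 8F F0 A8 82 9B F0 9F 92 B6 F1 B2 BB 83 F0 AB A4 87 F4 80 BD B7 E2 94 B9 F0 9F A6 9D

U+2E0F: 3-byte form → E2 B8 8F.
U+2809B: 4-byte form → F0 A8 82 9B.
U+1F4B6: 4-byte form → F0 9F 92 B6.
U+72EC3: 4-byte form → F1 B2 BB 83.
U+2B907: 4-byte form → F0 AB A4 87.
U+100F77: 4-byte form → F4 80 BD B7.
U+2539: 3-byte form → E2 94 B9.
U+1F99D: 4-byte form → F0 9F A6 9D.
Concatenated (30 bytes): E2 B8 8F F0 A8 82 9B F0 9F 92 B6 F1 B2 BB 83 F0 AB A4 87 F4 80 BD B7 E2 94 B9 F0 9F A6 9D.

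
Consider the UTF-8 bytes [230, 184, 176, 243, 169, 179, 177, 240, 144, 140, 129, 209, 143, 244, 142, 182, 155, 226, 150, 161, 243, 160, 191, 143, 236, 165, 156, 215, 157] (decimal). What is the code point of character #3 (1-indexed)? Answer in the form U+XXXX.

U+10301

Offset 0: leading byte 0xE6 = 11100110 → 3-byte char #1 = E6 B8 B0.
Offset 3: leading byte 0xF3 = 11110011 → 4-byte char #2 = F3 A9 B3 B1.
Offset 7: leading byte 0xF0 = 11110000 → 4-byte char #3 = F0 90 8C 81.
Leading byte 0xF0 = 11110000 matches 11110xxx → 4-byte sequence.
Byte 1: 0xF0 = 11110000, payload 000 (3 bits).
Byte 2: 0x90 = 10010000 (10xxxxxx ✓), payload 010000.
Byte 3: 0x8C = 10001100 (10xxxxxx ✓), payload 001100.
Byte 4: 0x81 = 10000001 (10xxxxxx ✓), payload 000001.
Concatenate: 000010000001100000001 = 0x10301 (21 bits → U+10301).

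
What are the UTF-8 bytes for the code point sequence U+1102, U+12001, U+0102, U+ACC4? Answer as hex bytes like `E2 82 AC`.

U+1102: 3-byte form → E1 84 82.
U+12001: 4-byte form → F0 92 80 81.
U+0102: 2-byte form → C4 82.
U+ACC4: 3-byte form → EA B3 84.
Concatenated (12 bytes): E1 84 82 F0 92 80 81 C4 82 EA B3 84.

E1 84 82 F0 92 80 81 C4 82 EA B3 84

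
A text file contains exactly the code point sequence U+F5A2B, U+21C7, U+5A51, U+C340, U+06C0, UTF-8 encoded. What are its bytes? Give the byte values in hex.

U+F5A2B: 4-byte form → F3 B5 A8 AB.
U+21C7: 3-byte form → E2 87 87.
U+5A51: 3-byte form → E5 A9 91.
U+C340: 3-byte form → EC 8D 80.
U+06C0: 2-byte form → DB 80.
Concatenated (15 bytes): F3 B5 A8 AB E2 87 87 E5 A9 91 EC 8D 80 DB 80.

F3 B5 A8 AB E2 87 87 E5 A9 91 EC 8D 80 DB 80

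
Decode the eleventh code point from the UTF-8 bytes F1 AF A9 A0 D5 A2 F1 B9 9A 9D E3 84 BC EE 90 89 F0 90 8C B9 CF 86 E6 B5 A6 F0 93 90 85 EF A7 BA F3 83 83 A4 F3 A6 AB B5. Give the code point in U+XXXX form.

Offset 0: leading byte 0xF1 = 11110001 → 4-byte char #1 = F1 AF A9 A0.
Offset 4: leading byte 0xD5 = 11010101 → 2-byte char #2 = D5 A2.
Offset 6: leading byte 0xF1 = 11110001 → 4-byte char #3 = F1 B9 9A 9D.
Offset 10: leading byte 0xE3 = 11100011 → 3-byte char #4 = E3 84 BC.
Offset 13: leading byte 0xEE = 11101110 → 3-byte char #5 = EE 90 89.
Offset 16: leading byte 0xF0 = 11110000 → 4-byte char #6 = F0 90 8C B9.
Offset 20: leading byte 0xCF = 11001111 → 2-byte char #7 = CF 86.
Offset 22: leading byte 0xE6 = 11100110 → 3-byte char #8 = E6 B5 A6.
Offset 25: leading byte 0xF0 = 11110000 → 4-byte char #9 = F0 93 90 85.
Offset 29: leading byte 0xEF = 11101111 → 3-byte char #10 = EF A7 BA.
Offset 32: leading byte 0xF3 = 11110011 → 4-byte char #11 = F3 83 83 A4.
Leading byte 0xF3 = 11110011 matches 11110xxx → 4-byte sequence.
Byte 1: 0xF3 = 11110011, payload 011 (3 bits).
Byte 2: 0x83 = 10000011 (10xxxxxx ✓), payload 000011.
Byte 3: 0x83 = 10000011 (10xxxxxx ✓), payload 000011.
Byte 4: 0xA4 = 10100100 (10xxxxxx ✓), payload 100100.
Concatenate: 011000011000011100100 = 0xC30E4 (21 bits → U+C30E4).

U+C30E4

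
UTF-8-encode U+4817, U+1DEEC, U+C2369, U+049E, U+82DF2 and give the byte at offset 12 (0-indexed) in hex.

0x9E

U+4817 → 3-byte form E4 A0 97 at offsets 0–2.
U+1DEEC → 4-byte form F0 9D BB AC at offsets 3–6.
U+C2369 → 4-byte form F3 82 8D A9 at offsets 7–10.
U+049E → 2-byte form D2 9E at offsets 11–12.
Offset 12 falls in char 4's range; it's byte 2 of D2 9E = 0x9E.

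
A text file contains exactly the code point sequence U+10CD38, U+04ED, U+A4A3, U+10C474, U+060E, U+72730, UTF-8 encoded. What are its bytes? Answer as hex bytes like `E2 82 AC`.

F4 8C B4 B8 D3 AD EA 92 A3 F4 8C 91 B4 D8 8E F1 B2 9C B0

U+10CD38: 4-byte form → F4 8C B4 B8.
U+04ED: 2-byte form → D3 AD.
U+A4A3: 3-byte form → EA 92 A3.
U+10C474: 4-byte form → F4 8C 91 B4.
U+060E: 2-byte form → D8 8E.
U+72730: 4-byte form → F1 B2 9C B0.
Concatenated (19 bytes): F4 8C B4 B8 D3 AD EA 92 A3 F4 8C 91 B4 D8 8E F1 B2 9C B0.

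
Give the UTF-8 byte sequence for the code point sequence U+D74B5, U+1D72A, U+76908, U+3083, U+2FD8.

F3 97 92 B5 F0 9D 9C AA F1 B6 A4 88 E3 82 83 E2 BF 98

U+D74B5: 4-byte form → F3 97 92 B5.
U+1D72A: 4-byte form → F0 9D 9C AA.
U+76908: 4-byte form → F1 B6 A4 88.
U+3083: 3-byte form → E3 82 83.
U+2FD8: 3-byte form → E2 BF 98.
Concatenated (18 bytes): F3 97 92 B5 F0 9D 9C AA F1 B6 A4 88 E3 82 83 E2 BF 98.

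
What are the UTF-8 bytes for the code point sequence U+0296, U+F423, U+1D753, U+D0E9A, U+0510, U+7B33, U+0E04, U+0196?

U+0296: 2-byte form → CA 96.
U+F423: 3-byte form → EF 90 A3.
U+1D753: 4-byte form → F0 9D 9D 93.
U+D0E9A: 4-byte form → F3 90 BA 9A.
U+0510: 2-byte form → D4 90.
U+7B33: 3-byte form → E7 AC B3.
U+0E04: 3-byte form → E0 B8 84.
U+0196: 2-byte form → C6 96.
Concatenated (23 bytes): CA 96 EF 90 A3 F0 9D 9D 93 F3 90 BA 9A D4 90 E7 AC B3 E0 B8 84 C6 96.

CA 96 EF 90 A3 F0 9D 9D 93 F3 90 BA 9A D4 90 E7 AC B3 E0 B8 84 C6 96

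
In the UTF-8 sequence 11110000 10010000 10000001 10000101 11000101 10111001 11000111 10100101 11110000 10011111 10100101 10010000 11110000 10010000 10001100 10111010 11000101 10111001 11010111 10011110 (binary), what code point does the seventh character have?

U+05DE

Offset 0: leading byte 0xF0 = 11110000 → 4-byte char #1 = F0 90 81 85.
Offset 4: leading byte 0xC5 = 11000101 → 2-byte char #2 = C5 B9.
Offset 6: leading byte 0xC7 = 11000111 → 2-byte char #3 = C7 A5.
Offset 8: leading byte 0xF0 = 11110000 → 4-byte char #4 = F0 9F A5 90.
Offset 12: leading byte 0xF0 = 11110000 → 4-byte char #5 = F0 90 8C BA.
Offset 16: leading byte 0xC5 = 11000101 → 2-byte char #6 = C5 B9.
Offset 18: leading byte 0xD7 = 11010111 → 2-byte char #7 = D7 9E.
Leading byte 0xD7 = 11010111 matches 110xxxxx → 2-byte sequence.
Byte 1: 0xD7 = 11010111, payload 10111 (5 bits).
Byte 2: 0x9E = 10011110 (10xxxxxx ✓), payload 011110.
Concatenate: 10111011110 = 0x5DE (11 bits → U+05DE).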